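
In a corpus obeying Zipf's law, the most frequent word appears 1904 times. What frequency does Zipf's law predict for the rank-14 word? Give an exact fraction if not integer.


Zipf's law: freq(rank) = f1 / rank
f1 = 1904, rank = 14
freq = 1904 / 14
= 136

136


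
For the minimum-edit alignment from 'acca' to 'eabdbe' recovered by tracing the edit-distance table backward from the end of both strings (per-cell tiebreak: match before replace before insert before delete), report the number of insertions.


Edit distance = 5. Backtracking from cell (4, 6) with preference match > replace > insert > delete,
then listing the resulting alignment 'acca' -> 'eabdbe' left to right:
  Step 1: insert 'e' [insertion #1]
  Step 2: keep 'a'
  Step 3: insert 'b' [insertion #2]
  Step 4: replace c->d
  Step 5: replace c->b
  Step 6: replace a->e
Total insertions: 2

2


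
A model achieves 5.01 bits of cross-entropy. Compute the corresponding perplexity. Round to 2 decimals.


Perplexity formula: PP = 2^H
H = 5.01
PP = 2^5.01
Decompose: 2^5.01 = 2^5 * 2^0.01
2^5 = 32, 2^0.01 ~ 1.0069556
PP ~ 32 * 1.0069556 = 32.2225792
Rounded to 2 decimals: 32.22

32.22


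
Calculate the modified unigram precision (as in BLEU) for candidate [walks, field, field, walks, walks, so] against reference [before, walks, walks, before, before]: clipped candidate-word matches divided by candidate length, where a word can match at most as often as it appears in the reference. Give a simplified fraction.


Reference word counts: {'before': 3, 'walks': 2}
Checking each candidate word (with clipping):
  'walks' -> in reference (ref count 2, used 1/2) -> match (matches: 1)
  'field' -> not in reference -> no match (matches: 1)
  'field' -> not in reference -> no match (matches: 1)
  'walks' -> in reference (ref count 2, used 2/2) -> match (matches: 2)
  'walks' -> ref count 2 already used up (2/2) -> clipped, no match (matches: 2)
  'so' -> not in reference -> no match (matches: 2)
Clipped matches: 2, Candidate length: 6
Precision = 2/6 = 1/3

1/3


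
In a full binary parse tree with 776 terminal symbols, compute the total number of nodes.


Leaf nodes (terminals): 776
Internal nodes = n - 1 = 776 - 1 = 775
Total = leaves + internal = 776 + 775 = 1551

1551


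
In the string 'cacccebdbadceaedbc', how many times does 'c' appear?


Scanning 'cacccebdbadceaedbc' for 'c':
  Position 0: 'c' -> MATCH (count: 1)
  Position 2: 'c' -> MATCH (count: 2)
  Position 3: 'c' -> MATCH (count: 3)
  Position 4: 'c' -> MATCH (count: 4)
  Position 11: 'c' -> MATCH (count: 5)
  Position 17: 'c' -> MATCH (count: 6)
Total occurrences of 'c': 6

6


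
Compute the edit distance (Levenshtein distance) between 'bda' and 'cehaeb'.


Building DP table for s1='bda' (len 3) and s2='cehaeb' (len 6):
       c  e  h  a  e  b
    0  1  2  3  4  5  6
  b 1  1  2  3  4  5  5
  d 2  2  2  3  4  5  6
  a 3  3  3  3  3  4  5
Edit distance = dp[3][6] = 5

5


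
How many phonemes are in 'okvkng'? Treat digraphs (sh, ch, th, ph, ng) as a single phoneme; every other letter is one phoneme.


Parsing 'okvkng' greedily, digraphs first:
  'o' -> vowel phoneme (phonemes so far: 1)
  'k' -> consonant phoneme (phonemes so far: 2)
  'v' -> consonant phoneme (phonemes so far: 3)
  'k' -> consonant phoneme (phonemes so far: 4)
  'ng' -> digraph (1 consonant phoneme) (phonemes so far: 5)
Total phonemes: 5

5


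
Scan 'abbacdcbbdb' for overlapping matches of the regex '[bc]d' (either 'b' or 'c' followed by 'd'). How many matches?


Pattern: [bc]d means either 'b' or 'c' followed by 'd'.
Scanning 'abbacdcbbdb' position-by-position:
  Pos 0: window 'ab' -> no
  Pos 1: window 'bb' -> no
  Pos 2: window 'ba' -> no
  Pos 3: window 'ac' -> no
  Pos 4: window 'cd' -> MATCH
  Pos 5: window 'dc' -> no
  Pos 6: window 'cb' -> no
  Pos 7: window 'bb' -> no
  Pos 8: window 'bd' -> MATCH
  Pos 9: window 'db' -> no
  Pos 10: window 'b' -> no
Total matches: 2

2


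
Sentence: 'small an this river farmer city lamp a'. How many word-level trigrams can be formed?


Word trigrams from [8] words:
  Trigram 1: (small an this)
  Trigram 2: (an this river)
  Trigram 3: (this river farmer)
  Trigram 4: (river farmer city)
  Trigram 5: (farmer city lamp)
  Trigram 6: (city lamp a)
Total word trigrams: 8 - 2 = 6

6


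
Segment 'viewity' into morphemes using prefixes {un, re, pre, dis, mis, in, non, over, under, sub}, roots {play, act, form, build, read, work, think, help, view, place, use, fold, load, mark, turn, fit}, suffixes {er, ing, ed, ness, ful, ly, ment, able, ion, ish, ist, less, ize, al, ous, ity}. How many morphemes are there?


Segmenting 'viewity' against the inventory:
  'view' -> root (morpheme 1)
  'ity' -> suffix (morpheme 2)
Total morphemes: 2

2


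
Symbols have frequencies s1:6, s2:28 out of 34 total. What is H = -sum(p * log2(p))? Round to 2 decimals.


Computing entropy H = -sum(p_i * log2(p_i)):
  s1: p = 6/34 = 0.1765, -p*log2(p) = 0.4416
  s2: p = 28/34 = 0.8235, -p*log2(p) = 0.2307
H = sum of terms = 0.6723
Rounded to 2 decimals: 0.67

0.67


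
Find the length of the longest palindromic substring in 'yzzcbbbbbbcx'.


Scanning 'yzzcbbbbbbcx' for palindromic substrings.
Substring at positions 3-10: 'cbbbbbbc'.
Check: reverse('cbbbbbbc') = 'cbbbbbbc' -> palindrome confirmed.
Neighbouring characters ('z' / 'x') break symmetry, so it cannot extend further.
No longer palindromic substring exists; longest length = 8

8


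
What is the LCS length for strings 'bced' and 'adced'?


DP table for LCS of 'bced' and 'adced':
       a  d  c  e  d
    0  0  0  0  0  0
  b 0  0  0  0  0  0
  c 0  0  0  1  1  1
  e 0  0  0  1  2  2
  d 0  0  1  1  2  3
LCS: 'ced'
LCS length = 3

3


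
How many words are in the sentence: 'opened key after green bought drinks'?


Counting words by splitting on spaces:
  Word 1: 'opened'
  Word 2: 'key'
  Word 3: 'after'
  Word 4: 'green'
  Word 5: 'bought'
  Word 6: 'drinks'
Total words: 6

6


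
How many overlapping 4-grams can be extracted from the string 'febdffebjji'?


String 'febdffebjji' has length L = 11.
Number of overlapping n-grams = L - n + 1
Substituting: 11 - 4 + 1 = 8

8


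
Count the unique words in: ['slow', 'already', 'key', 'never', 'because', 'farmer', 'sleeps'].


Listing all tokens and tracking unique types:
  Token 1: 'slow' -> NEW (unique so far: 1)
  Token 2: 'already' -> NEW (unique so far: 2)
  Token 3: 'key' -> NEW (unique so far: 3)
  Token 4: 'never' -> NEW (unique so far: 4)
  Token 5: 'because' -> NEW (unique so far: 5)
  Token 6: 'farmer' -> NEW (unique so far: 6)
  Token 7: 'sleeps' -> NEW (unique so far: 7)
Unique types: ('already', 'because', 'farmer', 'key', 'never', 'sleeps', 'slow')
Vocabulary size: 7

7


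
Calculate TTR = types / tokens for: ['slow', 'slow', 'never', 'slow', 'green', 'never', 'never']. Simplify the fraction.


Tokens: 7
Unique types: ('green', 'never', 'slow') = 3
TTR = 3/7
Already in lowest terms.

3/7


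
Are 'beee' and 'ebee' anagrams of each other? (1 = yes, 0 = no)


Sort characters of 'beee': 'beee'
Sort characters of 'ebee': 'beee'
Sorted forms match -> they ARE anagrams
Result: 1

1


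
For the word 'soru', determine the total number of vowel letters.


Scanning each character of 'soru':
  Position 1: 's' -> consonant (running count: 0)
  Position 2: 'o' -> vowel (running count: 1)
  Position 3: 'r' -> consonant (running count: 1)
  Position 4: 'u' -> vowel (running count: 2)
Total vowels: 2

2


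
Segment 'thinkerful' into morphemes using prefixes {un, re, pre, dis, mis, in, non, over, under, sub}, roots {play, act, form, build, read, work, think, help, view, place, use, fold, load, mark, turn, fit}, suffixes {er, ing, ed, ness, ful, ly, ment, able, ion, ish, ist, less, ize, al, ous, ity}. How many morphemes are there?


Segmenting 'thinkerful' against the inventory:
  'think' -> root (morpheme 1)
  'er' -> suffix (morpheme 2)
  'ful' -> suffix (morpheme 3)
Total morphemes: 3

3


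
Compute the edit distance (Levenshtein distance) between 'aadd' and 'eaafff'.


Building DP table for s1='aadd' (len 4) and s2='eaafff' (len 6):
       e  a  a  f  f  f
    0  1  2  3  4  5  6
  a 1  1  1  2  3  4  5
  a 2  2  1  1  2  3  4
  d 3  3  2  2  2  3  4
  d 4  4  3  3  3  3  4
Edit distance = dp[4][6] = 4

4


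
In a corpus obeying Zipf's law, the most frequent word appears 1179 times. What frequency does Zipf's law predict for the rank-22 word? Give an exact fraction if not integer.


Zipf's law: freq(rank) = f1 / rank
f1 = 1179, rank = 22
freq = 1179 / 22
GCD(1179, 22) = 1
Simplified: 1179/22

1179/22


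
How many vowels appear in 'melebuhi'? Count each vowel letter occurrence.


Scanning each character of 'melebuhi':
  Position 1: 'm' -> consonant (running count: 0)
  Position 2: 'e' -> vowel (running count: 1)
  Position 3: 'l' -> consonant (running count: 1)
  Position 4: 'e' -> vowel (running count: 2)
  Position 5: 'b' -> consonant (running count: 2)
  Position 6: 'u' -> vowel (running count: 3)
  Position 7: 'h' -> consonant (running count: 3)
  Position 8: 'i' -> vowel (running count: 4)
Total vowels: 4

4


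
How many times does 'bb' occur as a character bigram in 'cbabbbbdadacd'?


Scanning 'cbabbbbdadacd' for bigram 'bb':
  Position 0: 'cb' -> no
  Position 1: 'ba' -> no
  Position 2: 'ab' -> no
  Position 3: 'bb' -> MATCH
  Position 4: 'bb' -> MATCH
  Position 5: 'bb' -> MATCH
  Position 6: 'bd' -> no
  Position 7: 'da' -> no
  Position 8: 'ad' -> no
  Position 9: 'da' -> no
  Position 10: 'ac' -> no
  Position 11: 'cd' -> no
Total matches: 3

3


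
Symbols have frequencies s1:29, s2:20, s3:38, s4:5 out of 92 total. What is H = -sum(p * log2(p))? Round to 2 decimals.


Computing entropy H = -sum(p_i * log2(p_i)):
  s1: p = 29/92 = 0.3152, -p*log2(p) = 0.5250
  s2: p = 20/92 = 0.2174, -p*log2(p) = 0.4786
  s3: p = 38/92 = 0.4130, -p*log2(p) = 0.5269
  s4: p = 5/92 = 0.0543, -p*log2(p) = 0.2283
H = sum of terms = 1.7588
Rounded to 2 decimals: 1.76

1.76


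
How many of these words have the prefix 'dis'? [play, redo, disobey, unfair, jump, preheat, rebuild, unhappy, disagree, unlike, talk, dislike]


Checking each word for prefix 'dis':
  'play' -> no (count: 0)
  'redo' -> no (count: 0)
  'disobey' -> YES, starts with 'dis' (count: 1)
  'unfair' -> no (count: 1)
  'jump' -> no (count: 1)
  'preheat' -> no (count: 1)
  'rebuild' -> no (count: 1)
  'unhappy' -> no (count: 1)
  'disagree' -> YES, starts with 'dis' (count: 2)
  'unlike' -> no (count: 2)
  'talk' -> no (count: 2)
  'dislike' -> YES, starts with 'dis' (count: 3)
Total with prefix 'dis': 3

3


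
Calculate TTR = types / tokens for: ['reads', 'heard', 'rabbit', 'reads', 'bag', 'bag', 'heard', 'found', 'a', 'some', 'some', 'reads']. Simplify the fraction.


Tokens: 12
Unique types: ('a', 'bag', 'found', 'heard', 'rabbit', 'reads', 'some') = 7
TTR = 7/12
Already in lowest terms.

7/12


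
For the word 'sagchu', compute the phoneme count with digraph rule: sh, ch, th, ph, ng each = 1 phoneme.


Parsing 'sagchu' greedily, digraphs first:
  's' -> consonant phoneme (phonemes so far: 1)
  'a' -> vowel phoneme (phonemes so far: 2)
  'g' -> consonant phoneme (phonemes so far: 3)
  'ch' -> digraph (1 consonant phoneme) (phonemes so far: 4)
  'u' -> vowel phoneme (phonemes so far: 5)
Total phonemes: 5

5


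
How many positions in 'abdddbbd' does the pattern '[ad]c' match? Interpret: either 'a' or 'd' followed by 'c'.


Pattern: [ad]c means either 'a' or 'd' followed by 'c'.
Scanning 'abdddbbd' position-by-position:
  Pos 0: window 'ab' -> no
  Pos 1: window 'bd' -> no
  Pos 2: window 'dd' -> no
  Pos 3: window 'dd' -> no
  Pos 4: window 'db' -> no
  Pos 5: window 'bb' -> no
  Pos 6: window 'bd' -> no
  Pos 7: window 'd' -> no
Total matches: 0

0


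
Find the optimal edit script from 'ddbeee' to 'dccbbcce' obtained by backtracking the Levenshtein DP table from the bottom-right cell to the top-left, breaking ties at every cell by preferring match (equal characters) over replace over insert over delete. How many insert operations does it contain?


Edit distance = 5. Backtracking from cell (6, 8) with preference match > replace > insert > delete,
then listing the resulting alignment 'ddbeee' -> 'dccbbcce' left to right:
  Step 1: keep 'd'
  Step 2: insert 'c' [insertion #1]
  Step 3: insert 'c' [insertion #2]
  Step 4: replace d->b
  Step 5: keep 'b'
  Step 6: replace e->c
  Step 7: replace e->c
  Step 8: keep 'e'
Total insertions: 2

2


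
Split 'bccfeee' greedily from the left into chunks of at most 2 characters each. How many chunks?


'bccfeee' has 7 characters.
Chunking with max size 2:
  Chunk 1: 'bc' (positions 0-1)
  Chunk 2: 'cf' (positions 2-3)
  Chunk 3: 'ee' (positions 4-5)
  Chunk 4: 'e' (positions 6-6)
Total chunks: ceil(7 / 2) = 4

4


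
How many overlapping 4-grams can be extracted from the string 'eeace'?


String 'eeace' has length L = 5.
Number of overlapping n-grams = L - n + 1
Substituting: 5 - 4 + 1 = 2

2


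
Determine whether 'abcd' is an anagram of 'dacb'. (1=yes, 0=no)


Sort characters of 'abcd': 'abcd'
Sort characters of 'dacb': 'abcd'
Sorted forms match -> they ARE anagrams
Result: 1

1


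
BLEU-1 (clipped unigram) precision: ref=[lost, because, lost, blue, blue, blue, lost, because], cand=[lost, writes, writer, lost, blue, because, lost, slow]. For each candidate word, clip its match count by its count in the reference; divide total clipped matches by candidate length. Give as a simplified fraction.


Reference word counts: {'because': 2, 'blue': 3, 'lost': 3}
Checking each candidate word (with clipping):
  'lost' -> in reference (ref count 3, used 1/3) -> match (matches: 1)
  'writes' -> not in reference -> no match (matches: 1)
  'writer' -> not in reference -> no match (matches: 1)
  'lost' -> in reference (ref count 3, used 2/3) -> match (matches: 2)
  'blue' -> in reference (ref count 3, used 1/3) -> match (matches: 3)
  'because' -> in reference (ref count 2, used 1/2) -> match (matches: 4)
  'lost' -> in reference (ref count 3, used 3/3) -> match (matches: 5)
  'slow' -> not in reference -> no match (matches: 5)
Clipped matches: 5, Candidate length: 8
Precision = 5/8

5/8


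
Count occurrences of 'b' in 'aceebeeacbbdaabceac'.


Scanning 'aceebeeacbbdaabceac' for 'b':
  Position 4: 'b' -> MATCH (count: 1)
  Position 9: 'b' -> MATCH (count: 2)
  Position 10: 'b' -> MATCH (count: 3)
  Position 14: 'b' -> MATCH (count: 4)
Total occurrences of 'b': 4

4


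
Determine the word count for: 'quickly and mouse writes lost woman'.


Counting words by splitting on spaces:
  Word 1: 'quickly'
  Word 2: 'and'
  Word 3: 'mouse'
  Word 4: 'writes'
  Word 5: 'lost'
  Word 6: 'woman'
Total words: 6

6


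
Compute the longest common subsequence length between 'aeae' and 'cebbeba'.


DP table for LCS of 'aeae' and 'cebbeba':
       c  e  b  b  e  b  a
    0  0  0  0  0  0  0  0
  a 0  0  0  0  0  0  0  1
  e 0  0  1  1  1  1  1  1
  a 0  0  1  1  1  1  1  2
  e 0  0  1  1  1  2  2  2
LCS: 'ea'
LCS length = 2

2


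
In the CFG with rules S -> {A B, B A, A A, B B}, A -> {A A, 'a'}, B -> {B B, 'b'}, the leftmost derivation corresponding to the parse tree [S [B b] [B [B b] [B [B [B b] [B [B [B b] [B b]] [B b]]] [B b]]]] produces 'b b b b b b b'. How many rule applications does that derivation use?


Every bracketed nonterminal node [X ...] in the tree is produced by exactly one rule application.
Reading the tree off as a leftmost derivation:
  Step 1: S  =>  B B   (applied S -> B B)
  Step 2: B B  =>  b B   (applied B -> b)
  Step 3: b B  =>  b B B   (applied B -> B B)
  Step 4: b B B  =>  b b B   (applied B -> b)
  Step 5: b b B  =>  b b B B   (applied B -> B B)
  Step 6: b b B B  =>  b b B B B   (applied B -> B B)
  Step 7: b b B B B  =>  b b b B B   (applied B -> b)
  Step 8: b b b B B  =>  b b b B B B   (applied B -> B B)
  Step 9: b b b B B B  =>  b b b B B B B   (applied B -> B B)
  Step 10: b b b B B B B  =>  b b b b B B B   (applied B -> b)
  Step 11: b b b b B B B  =>  b b b b b B B   (applied B -> b)
  Step 12: b b b b b B B  =>  b b b b b b B   (applied B -> b)
  Step 13: b b b b b b B  =>  b b b b b b b   (applied B -> b)
Final yield: b b b b b b b
Total rewrite steps: 13

13


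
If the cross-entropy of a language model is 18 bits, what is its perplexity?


Perplexity formula: PP = 2^H
H = 18
PP = 2^18
PP = 2^18 = 262144

262144


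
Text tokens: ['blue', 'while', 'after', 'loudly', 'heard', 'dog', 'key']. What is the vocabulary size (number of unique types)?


Listing all tokens and tracking unique types:
  Token 1: 'blue' -> NEW (unique so far: 1)
  Token 2: 'while' -> NEW (unique so far: 2)
  Token 3: 'after' -> NEW (unique so far: 3)
  Token 4: 'loudly' -> NEW (unique so far: 4)
  Token 5: 'heard' -> NEW (unique so far: 5)
  Token 6: 'dog' -> NEW (unique so far: 6)
  Token 7: 'key' -> NEW (unique so far: 7)
Unique types: ('after', 'blue', 'dog', 'heard', 'key', 'loudly', 'while')
Vocabulary size: 7

7


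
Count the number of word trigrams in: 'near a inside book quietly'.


Word trigrams from [5] words:
  Trigram 1: (near a inside)
  Trigram 2: (a inside book)
  Trigram 3: (inside book quietly)
Total word trigrams: 5 - 2 = 3

3


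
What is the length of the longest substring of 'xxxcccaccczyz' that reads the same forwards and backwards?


Scanning 'xxxcccaccczyz' for palindromic substrings.
Substring at positions 3-9: 'cccaccc'.
Check: reverse('cccaccc') = 'cccaccc' -> palindrome confirmed.
Neighbouring characters ('x' / 'z') break symmetry, so it cannot extend further.
No longer palindromic substring exists; longest length = 7

7


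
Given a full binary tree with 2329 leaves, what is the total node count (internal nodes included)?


Leaf nodes (terminals): 2329
Internal nodes = n - 1 = 2329 - 1 = 2328
Total = leaves + internal = 2329 + 2328 = 4657

4657


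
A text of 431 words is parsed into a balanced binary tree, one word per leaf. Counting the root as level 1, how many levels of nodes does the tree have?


In a balanced binary tree with n leaves the deepest leaf is ceil(log2(n)) edges below the root,
so counting node levels inclusive of root and leaves gives ceil(log2(n)) + 1 levels.
log2(431) = 8.7515
ceil(8.7515) = 9
levels = 9 + 1 = 10

10


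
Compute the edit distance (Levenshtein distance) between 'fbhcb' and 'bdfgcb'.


Building DP table for s1='fbhcb' (len 5) and s2='bdfgcb' (len 6):
       b  d  f  g  c  b
    0  1  2  3  4  5  6
  f 1  1  2  2  3  4  5
  b 2  1  2  3  3  4  4
  h 3  2  2  3  4  4  5
  c 4  3  3  3  4  4  5
  b 5  4  4  4  4  5  4
Edit distance = dp[5][6] = 4

4


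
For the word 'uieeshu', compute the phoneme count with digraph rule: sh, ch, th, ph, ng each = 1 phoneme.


Parsing 'uieeshu' greedily, digraphs first:
  'u' -> vowel phoneme (phonemes so far: 1)
  'i' -> vowel phoneme (phonemes so far: 2)
  'e' -> vowel phoneme (phonemes so far: 3)
  'e' -> vowel phoneme (phonemes so far: 4)
  'sh' -> digraph (1 consonant phoneme) (phonemes so far: 5)
  'u' -> vowel phoneme (phonemes so far: 6)
Total phonemes: 6

6


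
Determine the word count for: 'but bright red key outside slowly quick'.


Counting words by splitting on spaces:
  Word 1: 'but'
  Word 2: 'bright'
  Word 3: 'red'
  Word 4: 'key'
  Word 5: 'outside'
  Word 6: 'slowly'
  Word 7: 'quick'
Total words: 7

7


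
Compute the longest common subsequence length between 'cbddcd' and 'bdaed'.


DP table for LCS of 'cbddcd' and 'bdaed':
       b  d  a  e  d
    0  0  0  0  0  0
  c 0  0  0  0  0  0
  b 0  1  1  1  1  1
  d 0  1  2  2  2  2
  d 0  1  2  2  2  3
  c 0  1  2  2  2  3
  d 0  1  2  2  2  3
LCS: 'bdd'
LCS length = 3

3


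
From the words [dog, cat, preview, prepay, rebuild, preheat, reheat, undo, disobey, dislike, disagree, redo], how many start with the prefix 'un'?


Checking each word for prefix 'un':
  'dog' -> no (count: 0)
  'cat' -> no (count: 0)
  'preview' -> no (count: 0)
  'prepay' -> no (count: 0)
  'rebuild' -> no (count: 0)
  'preheat' -> no (count: 0)
  'reheat' -> no (count: 0)
  'undo' -> YES, starts with 'un' (count: 1)
  'disobey' -> no (count: 1)
  'dislike' -> no (count: 1)
  'disagree' -> no (count: 1)
  'redo' -> no (count: 1)
Total with prefix 'un': 1

1


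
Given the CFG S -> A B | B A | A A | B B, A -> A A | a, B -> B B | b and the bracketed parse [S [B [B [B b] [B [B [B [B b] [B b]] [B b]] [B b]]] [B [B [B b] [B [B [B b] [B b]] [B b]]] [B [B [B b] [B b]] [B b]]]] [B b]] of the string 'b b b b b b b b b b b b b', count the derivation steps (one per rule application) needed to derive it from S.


Every bracketed nonterminal node [X ...] in the tree is produced by exactly one rule application.
Reading the tree off as a leftmost derivation:
  Step 1: S  =>  B B   (applied S -> B B)
  Step 2: B B  =>  B B B   (applied B -> B B)
  Step 3: B B B  =>  B B B B   (applied B -> B B)
  Step 4: B B B B  =>  b B B B   (applied B -> b)
  Step 5: b B B B  =>  b B B B B   (applied B -> B B)
  Step 6: b B B B B  =>  b B B B B B   (applied B -> B B)
  Step 7: b B B B B B  =>  b B B B B B B   (applied B -> B B)
  Step 8: b B B B B B B  =>  b b B B B B B   (applied B -> b)
  Step 9: b b B B B B B  =>  b b b B B B B   (applied B -> b)
  Step 10: b b b B B B B  =>  b b b b B B B   (applied B -> b)
  Step 11: b b b b B B B  =>  b b b b b B B   (applied B -> b)
  Step 12: b b b b b B B  =>  b b b b b B B B   (applied B -> B B)
  Step 13: b b b b b B B B  =>  b b b b b B B B B   (applied B -> B B)
  Step 14: b b b b b B B B B  =>  b b b b b b B B B   (applied B -> b)
  Step 15: b b b b b b B B B  =>  b b b b b b B B B B   (applied B -> B B)
  Step 16: b b b b b b B B B B  =>  b b b b b b B B B B B   (applied B -> B B)
  Step 17: b b b b b b B B B B B  =>  b b b b b b b B B B B   (applied B -> b)
  Step 18: b b b b b b b B B B B  =>  b b b b b b b b B B B   (applied B -> b)
  Step 19: b b b b b b b b B B B  =>  b b b b b b b b b B B   (applied B -> b)
  Step 20: b b b b b b b b b B B  =>  b b b b b b b b b B B B   (applied B -> B B)
  Step 21: b b b b b b b b b B B B  =>  b b b b b b b b b B B B B   (applied B -> B B)
  Step 22: b b b b b b b b b B B B B  =>  b b b b b b b b b b B B B   (applied B -> b)
  Step 23: b b b b b b b b b b B B B  =>  b b b b b b b b b b b B B   (applied B -> b)
  Step 24: b b b b b b b b b b b B B  =>  b b b b b b b b b b b b B   (applied B -> b)
  Step 25: b b b b b b b b b b b b B  =>  b b b b b b b b b b b b b   (applied B -> b)
Final yield: b b b b b b b b b b b b b
Total rewrite steps: 25

25


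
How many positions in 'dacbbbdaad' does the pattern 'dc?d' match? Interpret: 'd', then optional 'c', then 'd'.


Pattern: dc?d means 'd', then optional 'c', then 'd'.
Scanning 'dacbbbdaad' position-by-position:
  Pos 0: window 'dac' -> no
  Pos 1: window 'acb' -> no
  Pos 2: window 'cbb' -> no
  Pos 3: window 'bbb' -> no
  Pos 4: window 'bbd' -> no
  Pos 5: window 'bda' -> no
  Pos 6: window 'daa' -> no
  Pos 7: window 'aad' -> no
  Pos 8: window 'ad' -> no
  Pos 9: window 'd' -> no
Total matches: 0

0


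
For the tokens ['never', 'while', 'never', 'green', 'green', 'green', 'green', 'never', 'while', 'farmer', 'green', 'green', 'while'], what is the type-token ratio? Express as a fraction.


Tokens: 13
Unique types: ('farmer', 'green', 'never', 'while') = 4
TTR = 4/13
Already in lowest terms.

4/13


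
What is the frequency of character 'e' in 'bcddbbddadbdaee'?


Scanning 'bcddbbddadbdaee' for 'e':
  Position 13: 'e' -> MATCH (count: 1)
  Position 14: 'e' -> MATCH (count: 2)
Total occurrences of 'e': 2

2


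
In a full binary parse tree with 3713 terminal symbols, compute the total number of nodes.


Leaf nodes (terminals): 3713
Internal nodes = n - 1 = 3713 - 1 = 3712
Total = leaves + internal = 3713 + 3712 = 7425

7425


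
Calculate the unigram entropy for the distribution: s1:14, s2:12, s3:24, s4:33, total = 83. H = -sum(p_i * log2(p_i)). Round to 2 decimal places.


Computing entropy H = -sum(p_i * log2(p_i)):
  s1: p = 14/83 = 0.1687, -p*log2(p) = 0.4331
  s2: p = 12/83 = 0.1446, -p*log2(p) = 0.4034
  s3: p = 24/83 = 0.2892, -p*log2(p) = 0.5176
  s4: p = 33/83 = 0.3976, -p*log2(p) = 0.5291
H = sum of terms = 1.8832
Rounded to 2 decimals: 1.88

1.88


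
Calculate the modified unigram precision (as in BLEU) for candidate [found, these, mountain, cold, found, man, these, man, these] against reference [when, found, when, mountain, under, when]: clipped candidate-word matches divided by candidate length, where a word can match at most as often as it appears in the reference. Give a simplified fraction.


Reference word counts: {'found': 1, 'mountain': 1, 'under': 1, 'when': 3}
Checking each candidate word (with clipping):
  'found' -> in reference (ref count 1, used 1/1) -> match (matches: 1)
  'these' -> not in reference -> no match (matches: 1)
  'mountain' -> in reference (ref count 1, used 1/1) -> match (matches: 2)
  'cold' -> not in reference -> no match (matches: 2)
  'found' -> ref count 1 already used up (1/1) -> clipped, no match (matches: 2)
  'man' -> not in reference -> no match (matches: 2)
  'these' -> not in reference -> no match (matches: 2)
  'man' -> not in reference -> no match (matches: 2)
  'these' -> not in reference -> no match (matches: 2)
Clipped matches: 2, Candidate length: 9
Precision = 2/9

2/9


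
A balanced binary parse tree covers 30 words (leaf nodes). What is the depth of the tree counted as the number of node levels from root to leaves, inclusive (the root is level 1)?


In a balanced binary tree with n leaves the deepest leaf is ceil(log2(n)) edges below the root,
so counting node levels inclusive of root and leaves gives ceil(log2(n)) + 1 levels.
log2(30) = 4.9069
ceil(4.9069) = 5
levels = 5 + 1 = 6

6


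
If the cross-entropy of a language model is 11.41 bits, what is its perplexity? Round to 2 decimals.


Perplexity formula: PP = 2^H
H = 11.41
PP = 2^11.41
Decompose: 2^11.41 = 2^11 * 2^0.41
2^11 = 2048, 2^0.41 ~ 1.3286858
PP ~ 2048 * 1.3286858 = 2721.1485184
Rounded to 2 decimals: 2721.15

2721.15


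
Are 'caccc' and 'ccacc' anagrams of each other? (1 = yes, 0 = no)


Sort characters of 'caccc': 'acccc'
Sort characters of 'ccacc': 'acccc'
Sorted forms match -> they ARE anagrams
Result: 1

1


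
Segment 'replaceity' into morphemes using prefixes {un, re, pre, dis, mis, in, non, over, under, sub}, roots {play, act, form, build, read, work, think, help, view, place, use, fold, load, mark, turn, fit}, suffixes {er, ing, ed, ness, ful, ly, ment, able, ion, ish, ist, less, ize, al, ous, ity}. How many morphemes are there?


Segmenting 'replaceity' against the inventory:
  're' -> prefix (morpheme 1)
  'place' -> root (morpheme 2)
  'ity' -> suffix (morpheme 3)
Total morphemes: 3

3


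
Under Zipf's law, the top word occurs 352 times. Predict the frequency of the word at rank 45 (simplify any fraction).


Zipf's law: freq(rank) = f1 / rank
f1 = 352, rank = 45
freq = 352 / 45
GCD(352, 45) = 1
Simplified: 352/45

352/45


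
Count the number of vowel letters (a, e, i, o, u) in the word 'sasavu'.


Scanning each character of 'sasavu':
  Position 1: 's' -> consonant (running count: 0)
  Position 2: 'a' -> vowel (running count: 1)
  Position 3: 's' -> consonant (running count: 1)
  Position 4: 'a' -> vowel (running count: 2)
  Position 5: 'v' -> consonant (running count: 2)
  Position 6: 'u' -> vowel (running count: 3)
Total vowels: 3

3


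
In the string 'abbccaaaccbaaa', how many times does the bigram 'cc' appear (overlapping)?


Scanning 'abbccaaaccbaaa' for bigram 'cc':
  Position 0: 'ab' -> no
  Position 1: 'bb' -> no
  Position 2: 'bc' -> no
  Position 3: 'cc' -> MATCH
  Position 4: 'ca' -> no
  Position 5: 'aa' -> no
  Position 6: 'aa' -> no
  Position 7: 'ac' -> no
  Position 8: 'cc' -> MATCH
  Position 9: 'cb' -> no
  Position 10: 'ba' -> no
  Position 11: 'aa' -> no
  Position 12: 'aa' -> no
Total matches: 2

2


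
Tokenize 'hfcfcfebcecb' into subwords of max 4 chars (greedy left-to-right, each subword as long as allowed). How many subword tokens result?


'hfcfcfebcecb' has 12 characters.
Chunking with max size 4:
  Chunk 1: 'hfcf' (positions 0-3)
  Chunk 2: 'cfeb' (positions 4-7)
  Chunk 3: 'cecb' (positions 8-11)
Total chunks: ceil(12 / 4) = 3

3


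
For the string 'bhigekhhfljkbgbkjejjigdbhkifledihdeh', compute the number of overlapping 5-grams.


String 'bhigekhhfljkbgbkjejjigdbhkifledihdeh' has length L = 36.
Number of overlapping n-grams = L - n + 1
Substituting: 36 - 5 + 1 = 32

32


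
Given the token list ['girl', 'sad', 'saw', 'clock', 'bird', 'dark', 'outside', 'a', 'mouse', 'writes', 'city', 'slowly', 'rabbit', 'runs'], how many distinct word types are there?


Listing all tokens and tracking unique types:
  Token 1: 'girl' -> NEW (unique so far: 1)
  Token 2: 'sad' -> NEW (unique so far: 2)
  Token 3: 'saw' -> NEW (unique so far: 3)
  Token 4: 'clock' -> NEW (unique so far: 4)
  Token 5: 'bird' -> NEW (unique so far: 5)
  Token 6: 'dark' -> NEW (unique so far: 6)
  Token 7: 'outside' -> NEW (unique so far: 7)
  Token 8: 'a' -> NEW (unique so far: 8)
  Token 9: 'mouse' -> NEW (unique so far: 9)
  Token 10: 'writes' -> NEW (unique so far: 10)
  Token 11: 'city' -> NEW (unique so far: 11)
  Token 12: 'slowly' -> NEW (unique so far: 12)
  Token 13: 'rabbit' -> NEW (unique so far: 13)
  Token 14: 'runs' -> NEW (unique so far: 14)
Unique types: ('a', 'bird', 'city', 'clock', 'dark', 'girl', 'mouse', 'outside', 'rabbit', 'runs', 'sad', 'saw', 'slowly', 'writes')
Vocabulary size: 14

14


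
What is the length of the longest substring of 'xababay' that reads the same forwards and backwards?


Scanning 'xababay' for palindromic substrings.
Substring at positions 1-5: 'ababa'.
Check: reverse('ababa') = 'ababa' -> palindrome confirmed.
Neighbouring characters ('x' / 'y') break symmetry, so it cannot extend further.
No longer palindromic substring exists; longest length = 5

5


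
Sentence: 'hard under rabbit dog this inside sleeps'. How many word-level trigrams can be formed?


Word trigrams from [7] words:
  Trigram 1: (hard under rabbit)
  Trigram 2: (under rabbit dog)
  Trigram 3: (rabbit dog this)
  Trigram 4: (dog this inside)
  Trigram 5: (this inside sleeps)
Total word trigrams: 7 - 2 = 5

5


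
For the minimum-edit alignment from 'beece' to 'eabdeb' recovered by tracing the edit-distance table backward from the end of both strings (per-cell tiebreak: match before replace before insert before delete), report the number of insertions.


Edit distance = 5. Backtracking from cell (5, 6) with preference match > replace > insert > delete,
then listing the resulting alignment 'beece' -> 'eabdeb' left to right:
  Step 1: insert 'e' [insertion #1]
  Step 2: insert 'a' [insertion #2]
  Step 3: keep 'b'
  Step 4: replace e->d
  Step 5: keep 'e'
  Step 6: delete 'c'
  Step 7: replace e->b
Total insertions: 2

2


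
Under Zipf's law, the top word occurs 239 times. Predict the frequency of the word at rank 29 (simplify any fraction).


Zipf's law: freq(rank) = f1 / rank
f1 = 239, rank = 29
freq = 239 / 29
GCD(239, 29) = 1
Simplified: 239/29

239/29


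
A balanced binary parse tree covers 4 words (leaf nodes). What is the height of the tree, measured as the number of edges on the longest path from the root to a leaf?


In a balanced binary tree with n leaves the deepest leaf is ceil(log2(n)) edges below the root.
log2(4) = 2.0000
ceil(2.0000) = 2
height (edges) = 2

2


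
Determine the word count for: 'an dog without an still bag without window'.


Counting words by splitting on spaces:
  Word 1: 'an'
  Word 2: 'dog'
  Word 3: 'without'
  Word 4: 'an'
  Word 5: 'still'
  Word 6: 'bag'
  Word 7: 'without'
  Word 8: 'window'
Total words: 8

8


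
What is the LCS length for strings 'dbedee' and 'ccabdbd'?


DP table for LCS of 'dbedee' and 'ccabdbd':
       c  c  a  b  d  b  d
    0  0  0  0  0  0  0  0
  d 0  0  0  0  0  1  1  1
  b 0  0  0  0  1  1  2  2
  e 0  0  0  0  1  1  2  2
  d 0  0  0  0  1  2  2  3
  e 0  0  0  0  1  2  2  3
  e 0  0  0  0  1  2  2  3
LCS: 'dbd'
LCS length = 3

3


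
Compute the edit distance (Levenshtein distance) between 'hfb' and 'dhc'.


Building DP table for s1='hfb' (len 3) and s2='dhc' (len 3):
       d  h  c
    0  1  2  3
  h 1  1  1  2
  f 2  2  2  2
  b 3  3  3  3
Edit distance = dp[3][3] = 3

3


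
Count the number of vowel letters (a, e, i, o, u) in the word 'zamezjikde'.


Scanning each character of 'zamezjikde':
  Position 1: 'z' -> consonant (running count: 0)
  Position 2: 'a' -> vowel (running count: 1)
  Position 3: 'm' -> consonant (running count: 1)
  Position 4: 'e' -> vowel (running count: 2)
  Position 5: 'z' -> consonant (running count: 2)
  Position 6: 'j' -> consonant (running count: 2)
  Position 7: 'i' -> vowel (running count: 3)
  Position 8: 'k' -> consonant (running count: 3)
  Position 9: 'd' -> consonant (running count: 3)
  Position 10: 'e' -> vowel (running count: 4)
Total vowels: 4

4


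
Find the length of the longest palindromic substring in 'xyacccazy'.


Scanning 'xyacccazy' for palindromic substrings.
Substring at positions 2-6: 'accca'.
Check: reverse('accca') = 'accca' -> palindrome confirmed.
Neighbouring characters ('y' / 'z') break symmetry, so it cannot extend further.
No longer palindromic substring exists; longest length = 5

5


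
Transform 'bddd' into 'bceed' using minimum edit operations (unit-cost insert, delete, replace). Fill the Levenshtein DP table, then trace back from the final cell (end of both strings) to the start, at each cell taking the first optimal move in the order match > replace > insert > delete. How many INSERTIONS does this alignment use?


Edit distance = 3. Backtracking from cell (4, 5) with preference match > replace > insert > delete,
then listing the resulting alignment 'bddd' -> 'bceed' left to right:
  Step 1: keep 'b'
  Step 2: insert 'c' [insertion #1]
  Step 3: replace d->e
  Step 4: replace d->e
  Step 5: keep 'd'
Total insertions: 1

1


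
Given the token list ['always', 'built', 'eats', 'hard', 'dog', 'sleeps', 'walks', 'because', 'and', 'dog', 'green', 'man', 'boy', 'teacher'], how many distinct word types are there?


Listing all tokens and tracking unique types:
  Token 1: 'always' -> NEW (unique so far: 1)
  Token 2: 'built' -> NEW (unique so far: 2)
  Token 3: 'eats' -> NEW (unique so far: 3)
  Token 4: 'hard' -> NEW (unique so far: 4)
  Token 5: 'dog' -> NEW (unique so far: 5)
  Token 6: 'sleeps' -> NEW (unique so far: 6)
  Token 7: 'walks' -> NEW (unique so far: 7)
  Token 8: 'because' -> NEW (unique so far: 8)
  Token 9: 'and' -> NEW (unique so far: 9)
  Token 10: 'dog' -> duplicate (unique so far: 9)
  Token 11: 'green' -> NEW (unique so far: 10)
  Token 12: 'man' -> NEW (unique so far: 11)
  Token 13: 'boy' -> NEW (unique so far: 12)
  Token 14: 'teacher' -> NEW (unique so far: 13)
Unique types: ('always', 'and', 'because', 'boy', 'built', 'dog', 'eats', 'green', 'hard', 'man', 'sleeps', 'teacher', 'walks')
Vocabulary size: 13

13


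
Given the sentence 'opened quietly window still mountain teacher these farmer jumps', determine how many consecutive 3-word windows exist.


Word trigrams from [9] words:
  Trigram 1: (opened quietly window)
  Trigram 2: (quietly window still)
  Trigram 3: (window still mountain)
  Trigram 4: (still mountain teacher)
  Trigram 5: (mountain teacher these)
  Trigram 6: (teacher these farmer)
  Trigram 7: (these farmer jumps)
Total word trigrams: 9 - 2 = 7

7


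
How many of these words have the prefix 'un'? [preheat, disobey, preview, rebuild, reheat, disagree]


Checking each word for prefix 'un':
  'preheat' -> no (count: 0)
  'disobey' -> no (count: 0)
  'preview' -> no (count: 0)
  'rebuild' -> no (count: 0)
  'reheat' -> no (count: 0)
  'disagree' -> no (count: 0)
Total with prefix 'un': 0

0


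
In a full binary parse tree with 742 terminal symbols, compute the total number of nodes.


Leaf nodes (terminals): 742
Internal nodes = n - 1 = 742 - 1 = 741
Total = leaves + internal = 742 + 741 = 1483

1483


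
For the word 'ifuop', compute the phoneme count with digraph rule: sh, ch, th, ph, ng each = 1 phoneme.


Parsing 'ifuop' greedily, digraphs first:
  'i' -> vowel phoneme (phonemes so far: 1)
  'f' -> consonant phoneme (phonemes so far: 2)
  'u' -> vowel phoneme (phonemes so far: 3)
  'o' -> vowel phoneme (phonemes so far: 4)
  'p' -> consonant phoneme (phonemes so far: 5)
Total phonemes: 5

5


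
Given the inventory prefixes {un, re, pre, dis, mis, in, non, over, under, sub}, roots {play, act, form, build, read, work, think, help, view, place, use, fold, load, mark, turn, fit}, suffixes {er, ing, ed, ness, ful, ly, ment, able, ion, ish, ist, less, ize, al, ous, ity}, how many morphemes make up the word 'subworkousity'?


Segmenting 'subworkousity' against the inventory:
  'sub' -> prefix (morpheme 1)
  'work' -> root (morpheme 2)
  'ous' -> suffix (morpheme 3)
  'ity' -> suffix (morpheme 4)
Total morphemes: 4

4


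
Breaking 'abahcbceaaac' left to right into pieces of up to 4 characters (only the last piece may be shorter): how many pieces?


'abahcbceaaac' has 12 characters.
Chunking with max size 4:
  Chunk 1: 'abah' (positions 0-3)
  Chunk 2: 'cbce' (positions 4-7)
  Chunk 3: 'aaac' (positions 8-11)
Total chunks: ceil(12 / 4) = 3

3


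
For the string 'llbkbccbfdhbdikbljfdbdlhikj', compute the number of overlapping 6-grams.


String 'llbkbccbfdhbdikbljfdbdlhikj' has length L = 27.
Number of overlapping n-grams = L - n + 1
Substituting: 27 - 6 + 1 = 22

22


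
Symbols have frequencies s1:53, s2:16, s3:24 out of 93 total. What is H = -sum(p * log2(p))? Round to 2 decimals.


Computing entropy H = -sum(p_i * log2(p_i)):
  s1: p = 53/93 = 0.5699, -p*log2(p) = 0.4623
  s2: p = 16/93 = 0.1720, -p*log2(p) = 0.4368
  s3: p = 24/93 = 0.2581, -p*log2(p) = 0.5043
H = sum of terms = 1.4034
Rounded to 2 decimals: 1.40

1.40


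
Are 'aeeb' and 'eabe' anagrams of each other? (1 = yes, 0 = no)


Sort characters of 'aeeb': 'abee'
Sort characters of 'eabe': 'abee'
Sorted forms match -> they ARE anagrams
Result: 1

1


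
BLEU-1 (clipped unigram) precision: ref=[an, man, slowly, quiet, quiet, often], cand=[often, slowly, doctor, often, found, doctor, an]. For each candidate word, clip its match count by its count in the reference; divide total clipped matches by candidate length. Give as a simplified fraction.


Reference word counts: {'an': 1, 'man': 1, 'often': 1, 'quiet': 2, 'slowly': 1}
Checking each candidate word (with clipping):
  'often' -> in reference (ref count 1, used 1/1) -> match (matches: 1)
  'slowly' -> in reference (ref count 1, used 1/1) -> match (matches: 2)
  'doctor' -> not in reference -> no match (matches: 2)
  'often' -> ref count 1 already used up (1/1) -> clipped, no match (matches: 2)
  'found' -> not in reference -> no match (matches: 2)
  'doctor' -> not in reference -> no match (matches: 2)
  'an' -> in reference (ref count 1, used 1/1) -> match (matches: 3)
Clipped matches: 3, Candidate length: 7
Precision = 3/7

3/7


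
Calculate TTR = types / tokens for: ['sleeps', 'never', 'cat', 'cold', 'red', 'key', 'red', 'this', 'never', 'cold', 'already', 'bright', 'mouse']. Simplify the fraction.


Tokens: 13
Unique types: ('already', 'bright', 'cat', 'cold', 'key', 'mouse', 'never', 'red', 'sleeps', 'this') = 10
TTR = 10/13
Already in lowest terms.

10/13


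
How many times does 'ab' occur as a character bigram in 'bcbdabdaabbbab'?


Scanning 'bcbdabdaabbbab' for bigram 'ab':
  Position 0: 'bc' -> no
  Position 1: 'cb' -> no
  Position 2: 'bd' -> no
  Position 3: 'da' -> no
  Position 4: 'ab' -> MATCH
  Position 5: 'bd' -> no
  Position 6: 'da' -> no
  Position 7: 'aa' -> no
  Position 8: 'ab' -> MATCH
  Position 9: 'bb' -> no
  Position 10: 'bb' -> no
  Position 11: 'ba' -> no
  Position 12: 'ab' -> MATCH
Total matches: 3

3


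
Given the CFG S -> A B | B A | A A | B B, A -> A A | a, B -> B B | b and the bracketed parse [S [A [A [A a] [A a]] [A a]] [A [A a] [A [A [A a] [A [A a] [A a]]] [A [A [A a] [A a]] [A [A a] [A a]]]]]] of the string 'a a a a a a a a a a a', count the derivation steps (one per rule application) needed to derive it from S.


Every bracketed nonterminal node [X ...] in the tree is produced by exactly one rule application.
Reading the tree off as a leftmost derivation:
  Step 1: S  =>  A A   (applied S -> A A)
  Step 2: A A  =>  A A A   (applied A -> A A)
  Step 3: A A A  =>  A A A A   (applied A -> A A)
  Step 4: A A A A  =>  a A A A   (applied A -> a)
  Step 5: a A A A  =>  a a A A   (applied A -> a)
  Step 6: a a A A  =>  a a a A   (applied A -> a)
  Step 7: a a a A  =>  a a a A A   (applied A -> A A)
  Step 8: a a a A A  =>  a a a a A   (applied A -> a)
  Step 9: a a a a A  =>  a a a a A A   (applied A -> A A)
  Step 10: a a a a A A  =>  a a a a A A A   (applied A -> A A)
  Step 11: a a a a A A A  =>  a a a a a A A   (applied A -> a)
  Step 12: a a a a a A A  =>  a a a a a A A A   (applied A -> A A)
  Step 13: a a a a a A A A  =>  a a a a a a A A   (applied A -> a)
  Step 14: a a a a a a A A  =>  a a a a a a a A   (applied A -> a)
  Step 15: a a a a a a a A  =>  a a a a a a a A A   (applied A -> A A)
  Step 16: a a a a a a a A A  =>  a a a a a a a A A A   (applied A -> A A)
  Step 17: a a a a a a a A A A  =>  a a a a a a a a A A   (applied A -> a)
  Step 18: a a a a a a a a A A  =>  a a a a a a a a a A   (applied A -> a)
  Step 19: a a a a a a a a a A  =>  a a a a a a a a a A A   (applied A -> A A)
  Step 20: a a a a a a a a a A A  =>  a a a a a a a a a a A   (applied A -> a)
  Step 21: a a a a a a a a a a A  =>  a a a a a a a a a a a   (applied A -> a)
Final yield: a a a a a a a a a a a
Total rewrite steps: 21

21
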